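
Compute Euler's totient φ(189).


Factor n: 189 = 3^3 × 7
φ(n) = n · ∏(1 - 1/p) over distinct primes p | n
φ(189) = 189 · (1 - 1/3) · (1 - 1/7) = 108

φ(189) = 108


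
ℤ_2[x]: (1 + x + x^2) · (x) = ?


Expand and collect like terms; reduce coefficients mod 2:
x^0: 1·0 = 0 ≡ 0 (mod 2)
x^1: 1·1 + 1·0 = 1 ≡ 1 (mod 2)
x^2: 1·1 + 1·0 = 1 ≡ 1 (mod 2)
x^3: 1·1 = 1 ≡ 1 (mod 2)
Result: x + x^2 + x^3

f · g = x + x^2 + x^3


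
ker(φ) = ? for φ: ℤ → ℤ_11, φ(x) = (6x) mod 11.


Kernel = preimage of identity
ker(φ) = {x ∈ ℤ : 6x ≡ 0 (mod 11)}. gcd(6,11) = 1, so 6x ≡ 0 (mod 11) ⟺ x ≡ 0 (mod 11/1 = 11). Hence ker(φ) = 11ℤ

ker(φ) = 11ℤ


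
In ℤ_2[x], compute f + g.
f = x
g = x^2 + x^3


Add coefficients mod 2:
x^0: 0 + 0 = 0 (mod 2)
x^1: 1 + 0 = 1 (mod 2)
x^2: 0 + 1 = 1 (mod 2)
x^3: 0 + 1 = 1 (mod 2)
Result: x + x^2 + x^3

f + g = x + x^2 + x^3


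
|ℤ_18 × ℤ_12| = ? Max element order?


|ℤ_18 × ℤ_12| = 18 × 12 = 216
Max element order = lcm(18,12) = 36
Cyclic? No (gcd=6)

|ℤ_18×ℤ_12| = 216, max element order = 36


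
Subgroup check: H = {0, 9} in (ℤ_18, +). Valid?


Subgroup test for H = {0, 9} in (ℤ_18, +):
(1) 0 ∈ H? Yes
(2) Closure: for all a,b ∈ H, (a+b) mod 18 ∈ H? Yes
(3) Inverses: for all a ∈ H, -a mod 18 ∈ H? Yes

Yes, H is a subgroup of ℤ_18


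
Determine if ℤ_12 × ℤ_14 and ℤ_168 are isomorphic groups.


Comparing ℤ_12 × ℤ_14 and ℤ_168:
gcd(12,14) = 2 ≠ 1. Max element order in ℤ_12×ℤ_14 is lcm(12,14) = 84 < 168, so it has no element of order 168

No, ℤ_12 × ℤ_14 ≇ ℤ_168


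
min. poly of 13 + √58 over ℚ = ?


Let α = 13 + √58. Then α - 13 = √58, so (α - 13)² = 58, giving α² - 26α + 111 = 0. Degree 2 and α ∉ ℚ, so this is the minimal polynomial.

Minimal polynomial: x² - 26x + 111


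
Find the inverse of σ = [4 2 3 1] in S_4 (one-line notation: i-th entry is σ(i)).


To find σ⁻¹, swap domain and range:
σ(1) = 4 → σ⁻¹(4) = 1
σ(2) = 2 → σ⁻¹(2) = 2
σ(3) = 3 → σ⁻¹(3) = 3
σ(4) = 1 → σ⁻¹(1) = 4

σ⁻¹ = [4 2 3 1]


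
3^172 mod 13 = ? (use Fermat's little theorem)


Fermat's little theorem: if p is prime and gcd(a,p)=1, then a^(p-1) ≡ 1 (mod p)
p = 13 is prime, gcd(3,13) = 1
Reduce exponent: 172 mod 12 = 4
So 3^172 ≡ 3^4 (mod 13)
3^4 mod 13 = 3

3^172 ≡ 3 (mod 13)


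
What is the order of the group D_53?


|D_n| = 2n (n rotations and n reflections)
|D_53| = 2×53 = 106

|D_53| = 106


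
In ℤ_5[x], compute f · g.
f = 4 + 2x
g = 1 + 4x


Expand and collect like terms; reduce coefficients mod 5:
x^0: 4·1 = 4 ≡ 4 (mod 5)
x^1: 4·4 + 2·1 = 18 ≡ 3 (mod 5)
x^2: 2·4 = 8 ≡ 3 (mod 5)
Result: 4 + 3x + 3x^2

f · g = 4 + 3x + 3x^2


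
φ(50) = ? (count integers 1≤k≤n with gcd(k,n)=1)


Factor n: 50 = 2 × 5^2
φ(n) = n · ∏(1 - 1/p) over distinct primes p | n
φ(50) = 50 · (1 - 1/2) · (1 - 1/5) = 20

φ(50) = 20


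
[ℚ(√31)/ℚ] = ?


√31 has minimal polynomial x² - 31 (irreducible over ℚ since 31 is squarefree)

[ℚ(√31)/ℚ] = 2


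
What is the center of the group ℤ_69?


Z(G) = {g ∈ G | gx = xg for all x ∈ G}
ℤ_69 is abelian, so Z(G) = G

Z(ℤ_69) = ℤ_69


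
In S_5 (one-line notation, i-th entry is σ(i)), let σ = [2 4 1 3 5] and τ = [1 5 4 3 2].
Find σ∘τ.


σ∘τ: apply τ first, then σ
1 →τ 1 →σ 2
2 →τ 5 →σ 5
3 →τ 4 →σ 3
4 →τ 3 →σ 1
5 →τ 2 →σ 4

σ∘τ = [2 5 3 1 4]


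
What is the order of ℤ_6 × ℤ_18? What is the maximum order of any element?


|ℤ_6 × ℤ_18| = 6 × 18 = 108
Max element order = lcm(6,18) = 18
Cyclic? No (gcd=6)

|ℤ_6×ℤ_18| = 108, max element order = 18


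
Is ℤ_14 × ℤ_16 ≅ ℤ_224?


Comparing ℤ_14 × ℤ_16 and ℤ_224:
gcd(14,16) = 2 ≠ 1. Max element order in ℤ_14×ℤ_16 is lcm(14,16) = 112 < 224, so it has no element of order 224

No, ℤ_14 × ℤ_16 ≇ ℤ_224


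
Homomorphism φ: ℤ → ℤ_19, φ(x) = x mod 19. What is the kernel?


Kernel = preimage of identity
ker(φ) = {x ∈ ℤ : x ≡ 0 (mod 19)} = 19ℤ = {0, ±19, ±38, ...}

ker(φ) = 19ℤ


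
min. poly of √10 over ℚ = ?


√10 satisfies x² - 10 = 0, irreducible over ℚ since 10 is squarefree

Minimal polynomial: x² - 10


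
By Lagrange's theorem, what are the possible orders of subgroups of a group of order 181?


Lagrange's theorem: |H| divides |G|
|G| = 181
Divisors of 181: 1, 181

Possible subgroup orders: {1, 181}


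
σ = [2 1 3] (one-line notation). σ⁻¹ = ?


To find σ⁻¹, swap domain and range:
σ(1) = 2 → σ⁻¹(2) = 1
σ(2) = 1 → σ⁻¹(1) = 2
σ(3) = 3 → σ⁻¹(3) = 3

σ⁻¹ = [2 1 3]


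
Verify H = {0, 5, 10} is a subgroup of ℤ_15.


Subgroup test for H = {0, 5, 10} in (ℤ_15, +):
(1) 0 ∈ H? Yes
(2) Closure: for all a,b ∈ H, (a+b) mod 15 ∈ H? Yes
(3) Inverses: for all a ∈ H, -a mod 15 ∈ H? Yes

Yes, H is a subgroup of ℤ_15


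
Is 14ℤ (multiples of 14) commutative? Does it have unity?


14ℤ is a commutative ring under +,× but has no multiplicative identity (1 ∉ 14ℤ); it has no zero divisors, but without unity it is not an integral domain
Commutative: Yes
Integral domain: No
Has unity: No

14ℤ (multiples of 14): Commutative=Yes, Unity=No


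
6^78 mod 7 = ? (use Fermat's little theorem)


Fermat's little theorem: if p is prime and gcd(a,p)=1, then a^(p-1) ≡ 1 (mod p)
p = 7 is prime, gcd(6,7) = 1
Reduce exponent: 78 mod 6 = 0
So 6^78 ≡ 6^0 (mod 7)
6^0 = 1

6^78 ≡ 1 (mod 7)


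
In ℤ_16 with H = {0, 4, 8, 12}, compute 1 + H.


1 + H = {1 + h (mod 16) : h ∈ H}
1+0=1, 1+4=5, 1+8=9, 1+12=13

1 + H = {1, 5, 9, 13}


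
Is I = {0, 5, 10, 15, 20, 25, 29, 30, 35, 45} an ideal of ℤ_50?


Check ideal conditions for I = {0, 5, 10, 15, 20, 25, 29, 30, 35, 45} in ℤ_50:
(1) I is an additive subgroup? No
(2) For r ∈ ℤ_50 and a ∈ I: r·a ∈ I? No  [counterexample: r=2, a=20, r·a mod 50 = 40 ∉ I]

No, I is not an ideal of ℤ_50


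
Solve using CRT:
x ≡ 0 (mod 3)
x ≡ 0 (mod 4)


m₁ = 3, m₂ = 4, gcd = 1, so CRT applies. M = m₁·m₂ = 12
Let M₁ = M/m₁ = 4, M₂ = M/m₂ = 3
Find y₁ ≡ M₁⁻¹ (mod m₁): 4⁻¹ ≡ 1 (mod 3)
Find y₂ ≡ M₂⁻¹ (mod m₂): 3⁻¹ ≡ 3 (mod 4)
x = a₁·M₁·y₁ + a₂·M₂·y₂ = 0·4·1 + 0·3·3 = 0
Reduce mod 12: x ≡ 0
Check: 0 mod 3 = 0 ✓, 0 mod 4 = 0 ✓

x ≡ 0 (mod 12)


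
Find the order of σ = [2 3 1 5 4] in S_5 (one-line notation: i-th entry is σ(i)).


Cycle decomposition: (1 2 3) (4 5)
Cycle lengths: 3, 2
Order = lcm(3, 2) = 6

ord(σ) = 6


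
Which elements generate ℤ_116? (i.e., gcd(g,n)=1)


g generates ℤ_n iff gcd(g,n) = 1
Prime factors of 116: 2, 29
Generators are g ∈ {1,...,115} not divisible by any of these primes.
Generators: {1, 3, 5, 7, 9, 11, 13, 15, 17, 19, 21, 23, 25, 27, 31, 33, 35, 37, 39, 41, 43, 45, 47, 49, 51, 53, 55, 57, 59, 61, 63, 65, 67, 69, 71, 73, 75, 77, 79, 81, 83, 85, 89, 91, 93, 95, 97, 99, 101, 103, 105, 107, 109, 111, 113, 115}
Number of generators = φ(116) = 56

Generators of ℤ_116 = {1, 3, 5, 7, 9, 11, 13, 15, 17, 19, 21, 23, 25, 27, 31, 33, 35, 37, 39, 41, 43, 45, 47, 49, 51, 53, 55, 57, 59, 61, 63, 65, 67, 69, 71, 73, 75, 77, 79, 81, 83, 85, 89, 91, 93, 95, 97, 99, 101, 103, 105, 107, 109, 111, 113, 115}


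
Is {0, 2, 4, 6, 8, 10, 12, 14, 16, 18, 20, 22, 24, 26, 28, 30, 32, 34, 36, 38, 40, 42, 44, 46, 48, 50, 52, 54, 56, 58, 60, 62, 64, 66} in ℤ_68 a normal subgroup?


H = {0, 2, 4, 6, 8, 10, 12, 14, 16, 18, 20, 22, 24, 26, 28, 30, 32, 34, 36, 38, 40, 42, 44, 46, 48, 50, 52, 54, 56, 58, 60, 62, 64, 66} in ℤ_68
ℤ_68 is abelian; every subgroup of an abelian group is normal

Yes, normal subgroup


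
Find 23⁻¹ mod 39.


Use the extended Euclidean algorithm to write 1 = 23·s + 39·t; then s mod 39 is the inverse.
Euclidean algorithm:
  23 = 0·39 + 23
  39 = 1·23 + 16
  23 = 1·16 + 7
  16 = 2·7 + 2
  7 = 3·2 + 1
  2 = 2·1 + 0
gcd(23,39) = 1
Back-substitution gives: 23·(17) + 39·(-10) = 1
So 23⁻¹ ≡ 17 ≡ 17 (mod 39)
Check: 23 × 17 = 391 ≡ 1 (mod 39) ✓

23⁻¹ ≡ 17 (mod 39)


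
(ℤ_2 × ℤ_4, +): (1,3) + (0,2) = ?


Operation: componentwise addition mod (2, 4)
(1,3) + (0,2) = ((a₁+b₁) mod 2, (a₂+b₂) mod 4) with a = (1,3), b = (0,2)

(1,3) + (0,2) = (1,1)


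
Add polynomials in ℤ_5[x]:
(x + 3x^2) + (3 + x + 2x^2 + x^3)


Add coefficients mod 5:
x^0: 0 + 3 = 3 (mod 5)
x^1: 1 + 1 = 2 (mod 5)
x^2: 3 + 2 = 0 (mod 5)
x^3: 0 + 1 = 1 (mod 5)
Result: 3 + 2x + x^3

f + g = 3 + 2x + x^3


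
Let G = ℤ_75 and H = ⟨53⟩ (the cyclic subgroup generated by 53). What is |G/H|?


|⟨53⟩| = n / gcd(53, 75) = 75 / 1 = 75
H is normal (ℤ_75 is abelian).
|G/H| = |G| / |H| = 75 / 75 = 1

|G/H| = 1


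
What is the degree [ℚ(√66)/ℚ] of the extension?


√66 has minimal polynomial x² - 66 (irreducible over ℚ since 66 is squarefree)

[ℚ(√66)/ℚ] = 2


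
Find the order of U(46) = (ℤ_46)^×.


U(n) is the group of units mod n; |U(n)| = φ(n)
|U(46)| = φ(46) = 22

|U(46) = (ℤ_46)^×| = 22


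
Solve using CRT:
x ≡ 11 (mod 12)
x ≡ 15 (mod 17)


m₁ = 12, m₂ = 17, gcd = 1, so CRT applies. M = m₁·m₂ = 204
Let M₁ = M/m₁ = 17, M₂ = M/m₂ = 12
Find y₁ ≡ M₁⁻¹ (mod m₁): 17⁻¹ ≡ 5 (mod 12)
Find y₂ ≡ M₂⁻¹ (mod m₂): 12⁻¹ ≡ 10 (mod 17)
x = a₁·M₁·y₁ + a₂·M₂·y₂ = 11·17·5 + 15·12·10 = 2735
Reduce mod 204: x ≡ 83
Check: 83 mod 12 = 11 ✓, 83 mod 17 = 15 ✓

x ≡ 83 (mod 204)


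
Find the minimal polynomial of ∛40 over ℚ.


∛40 satisfies x³ - 40 = 0, irreducible over ℚ (no rational root; 40 is not a perfect cube)

Minimal polynomial: x³ - 40


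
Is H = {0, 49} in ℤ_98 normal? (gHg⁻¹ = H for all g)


H = {0, 49} in ℤ_98
ℤ_98 is abelian; every subgroup of an abelian group is normal

Yes, normal subgroup


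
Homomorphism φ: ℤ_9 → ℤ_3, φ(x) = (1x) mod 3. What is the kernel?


Kernel = preimage of identity
ker(φ) = {x ∈ ℤ_9 : 1x ≡ 0 (mod 3)}. Since 3 | 9, φ is well-defined. The kernel is the cyclic subgroup ⟨3⟩ of ℤ_9 (order 3), i.e. {0, 3, 6}

ker(φ) = {0, 3, 6}


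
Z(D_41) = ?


Z(G) = {g ∈ G | gx = xg for all x ∈ G}
For odd n, Z(D_n) = {e}: no nontrivial rotation commutes with all reflections

Z(D_41) = {e}


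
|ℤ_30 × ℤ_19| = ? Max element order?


|ℤ_30 × ℤ_19| = 30 × 19 = 570
Max element order = lcm(30,19) = 570
Cyclic? Yes (gcd=1)

|ℤ_30×ℤ_19| = 570, max element order = 570


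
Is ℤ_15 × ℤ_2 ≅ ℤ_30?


Comparing ℤ_15 × ℤ_2 and ℤ_30:
gcd(15,2) = 1, so ℤ_15 × ℤ_2 ≅ ℤ_30 (CRT)

Yes, ℤ_15 × ℤ_2 ≅ ℤ_30


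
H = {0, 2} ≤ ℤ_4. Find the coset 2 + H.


2 + H = {2 + h (mod 4) : h ∈ H}
2+0=2, 2+2=0
2 + H = {0, 2} = 0 + H

2 + H = {0, 2}


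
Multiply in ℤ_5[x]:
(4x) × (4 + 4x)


Expand and collect like terms; reduce coefficients mod 5:
x^0: 0·4 = 0 ≡ 0 (mod 5)
x^1: 0·4 + 4·4 = 16 ≡ 1 (mod 5)
x^2: 4·4 = 16 ≡ 1 (mod 5)
Result: x + x^2

f · g = x + x^2


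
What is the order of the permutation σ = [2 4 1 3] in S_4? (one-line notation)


Cycle decomposition: (1 2 4 3)
Cycle lengths: 4
Order = lcm(4) = 4

ord(σ) = 4


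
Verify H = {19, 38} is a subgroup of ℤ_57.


Subgroup test for H = {19, 38} in (ℤ_57, +):
(1) 0 ∈ H? No
(2) Closure: for all a,b ∈ H, (a+b) mod 57 ∈ H? No  [counterexample: 19 + 38 = 0 ∉ H]
(3) Inverses: for all a ∈ H, -a mod 57 ∈ H? Yes

No, H is not a subgroup of ℤ_57


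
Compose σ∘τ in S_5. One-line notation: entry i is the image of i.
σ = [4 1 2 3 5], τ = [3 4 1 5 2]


σ∘τ: apply τ first, then σ
1 →τ 3 →σ 2
2 →τ 4 →σ 3
3 →τ 1 →σ 4
4 →τ 5 →σ 5
5 →τ 2 →σ 1

σ∘τ = [2 3 4 5 1]


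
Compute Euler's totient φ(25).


φ(n) = count of k ∈ {1,...,n} with gcd(k,n)=1
Coprimes to 25: {1, 2, 3, 4, 6, 7, 8, 9, 11, 12, 13, 14, 16, 17, 18, 19, 21, 22, 23, 24}
Count: 20

φ(25) = 20


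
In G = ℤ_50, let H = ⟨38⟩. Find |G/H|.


|⟨38⟩| = n / gcd(38, 50) = 50 / 2 = 25
H is normal (ℤ_50 is abelian).
|G/H| = |G| / |H| = 50 / 25 = 2

|G/H| = 2


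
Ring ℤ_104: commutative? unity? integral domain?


ℤ_104 is a commutative ring with unity 1; 104 = 2×52 is composite, so 2·52 ≡ 0 gives zero divisors (not an integral domain)
Commutative: Yes
Integral domain: No
Has unity: Yes

ℤ_104: Commutative=Yes, Unity=Yes


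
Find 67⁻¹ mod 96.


Use the extended Euclidean algorithm to write 1 = 67·s + 96·t; then s mod 96 is the inverse.
Euclidean algorithm:
  67 = 0·96 + 67
  96 = 1·67 + 29
  67 = 2·29 + 9
  29 = 3·9 + 2
  9 = 4·2 + 1
  2 = 2·1 + 0
gcd(67,96) = 1
Back-substitution gives: 67·(43) + 96·(-30) = 1
So 67⁻¹ ≡ 43 ≡ 43 (mod 96)
Check: 67 × 43 = 2881 ≡ 1 (mod 96) ✓

67⁻¹ ≡ 43 (mod 96)


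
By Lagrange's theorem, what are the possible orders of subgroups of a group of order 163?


Lagrange's theorem: |H| divides |G|
|G| = 163
Divisors of 163: 1, 163

Possible subgroup orders: {1, 163}


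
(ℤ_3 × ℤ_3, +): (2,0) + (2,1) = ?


Operation: componentwise addition mod (3, 3)
(2,0) + (2,1) = ((a₁+b₁) mod 3, (a₂+b₂) mod 3) with a = (2,0), b = (2,1)

(2,0) + (2,1) = (1,1)


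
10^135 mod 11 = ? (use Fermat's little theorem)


Fermat's little theorem: if p is prime and gcd(a,p)=1, then a^(p-1) ≡ 1 (mod p)
p = 11 is prime, gcd(10,11) = 1
Reduce exponent: 135 mod 10 = 5
So 10^135 ≡ 10^5 (mod 11)
10^5 mod 11 = 10

10^135 ≡ 10 (mod 11)


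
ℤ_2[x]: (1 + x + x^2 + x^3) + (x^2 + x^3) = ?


Add coefficients mod 2:
x^0: 1 + 0 = 1 (mod 2)
x^1: 1 + 0 = 1 (mod 2)
x^2: 1 + 1 = 0 (mod 2)
x^3: 1 + 1 = 0 (mod 2)
Result: 1 + x

f + g = 1 + x


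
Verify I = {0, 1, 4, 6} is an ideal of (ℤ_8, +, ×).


Check ideal conditions for I = {0, 1, 4, 6} in ℤ_8:
(1) I is an additive subgroup? No
(2) For r ∈ ℤ_8 and a ∈ I: r·a ∈ I? No  [counterexample: r=2, a=1, r·a mod 8 = 2 ∉ I]

No, I is not an ideal of ℤ_8


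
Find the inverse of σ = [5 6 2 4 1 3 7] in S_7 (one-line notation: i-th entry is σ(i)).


To find σ⁻¹, swap domain and range:
σ(1) = 5 → σ⁻¹(5) = 1
σ(2) = 6 → σ⁻¹(6) = 2
σ(3) = 2 → σ⁻¹(2) = 3
σ(4) = 4 → σ⁻¹(4) = 4
σ(5) = 1 → σ⁻¹(1) = 5
σ(6) = 3 → σ⁻¹(3) = 6
σ(7) = 7 → σ⁻¹(7) = 7

σ⁻¹ = [5 3 6 4 1 2 7]


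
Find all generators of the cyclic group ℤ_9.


g generates ℤ_n iff gcd(g,n) = 1
Checking each g ∈ {1,...,8}:
gcd(1,9) = 1
gcd(2,9) = 1
gcd(3,9) = 3
gcd(4,9) = 1
gcd(5,9) = 1
gcd(6,9) = 3
gcd(7,9) = 1
gcd(8,9) = 1
Generators: {1, 2, 4, 5, 7, 8}
Number of generators = φ(9) = 6

Generators of ℤ_9 = {1, 2, 4, 5, 7, 8}


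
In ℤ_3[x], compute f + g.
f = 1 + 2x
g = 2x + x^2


Add coefficients mod 3:
x^0: 1 + 0 = 1 (mod 3)
x^1: 2 + 2 = 1 (mod 3)
x^2: 0 + 1 = 1 (mod 3)
Result: 1 + x + x^2

f + g = 1 + x + x^2


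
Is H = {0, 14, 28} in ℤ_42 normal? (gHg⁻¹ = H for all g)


H = {0, 14, 28} in ℤ_42
ℤ_42 is abelian; every subgroup of an abelian group is normal

Yes, normal subgroup


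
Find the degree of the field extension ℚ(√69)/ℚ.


√69 has minimal polynomial x² - 69 (irreducible over ℚ since 69 is squarefree)

[ℚ(√69)/ℚ] = 2


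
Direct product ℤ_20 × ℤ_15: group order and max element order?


|ℤ_20 × ℤ_15| = 20 × 15 = 300
Max element order = lcm(20,15) = 60
Cyclic? No (gcd=5)

|ℤ_20×ℤ_15| = 300, max element order = 60


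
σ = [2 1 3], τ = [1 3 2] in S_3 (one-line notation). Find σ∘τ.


σ∘τ: apply τ first, then σ
1 →τ 1 →σ 2
2 →τ 3 →σ 3
3 →τ 2 →σ 1

σ∘τ = [2 3 1]


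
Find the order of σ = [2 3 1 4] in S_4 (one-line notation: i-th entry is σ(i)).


Cycle decomposition: (1 2 3)
Cycle lengths: 3
Order = lcm(3) = 3

ord(σ) = 3


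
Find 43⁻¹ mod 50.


Use the extended Euclidean algorithm to write 1 = 43·s + 50·t; then s mod 50 is the inverse.
Euclidean algorithm:
  43 = 0·50 + 43
  50 = 1·43 + 7
  43 = 6·7 + 1
  7 = 7·1 + 0
gcd(43,50) = 1
Back-substitution gives: 43·(7) + 50·(-6) = 1
So 43⁻¹ ≡ 7 ≡ 7 (mod 50)
Check: 43 × 7 = 301 ≡ 1 (mod 50) ✓

43⁻¹ ≡ 7 (mod 50)


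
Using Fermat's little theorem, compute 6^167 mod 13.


Fermat's little theorem: if p is prime and gcd(a,p)=1, then a^(p-1) ≡ 1 (mod p)
p = 13 is prime, gcd(6,13) = 1
Reduce exponent: 167 mod 12 = 11
So 6^167 ≡ 6^11 (mod 13)
6^11 mod 13 = 11

6^167 ≡ 11 (mod 13)


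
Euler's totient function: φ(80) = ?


Factor n: 80 = 2^4 × 5
φ(n) = n · ∏(1 - 1/p) over distinct primes p | n
φ(80) = 80 · (1 - 1/2) · (1 - 1/5) = 32

φ(80) = 32


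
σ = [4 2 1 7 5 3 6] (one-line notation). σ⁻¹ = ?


To find σ⁻¹, swap domain and range:
σ(1) = 4 → σ⁻¹(4) = 1
σ(2) = 2 → σ⁻¹(2) = 2
σ(3) = 1 → σ⁻¹(1) = 3
σ(4) = 7 → σ⁻¹(7) = 4
σ(5) = 5 → σ⁻¹(5) = 5
σ(6) = 3 → σ⁻¹(3) = 6
σ(7) = 6 → σ⁻¹(6) = 7

σ⁻¹ = [3 2 6 1 5 7 4]


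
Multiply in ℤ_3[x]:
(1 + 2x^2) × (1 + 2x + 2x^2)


Expand and collect like terms; reduce coefficients mod 3:
x^0: 1·1 = 1 ≡ 1 (mod 3)
x^1: 1·2 + 0·1 = 2 ≡ 2 (mod 3)
x^2: 1·2 + 0·2 + 2·1 = 4 ≡ 1 (mod 3)
x^3: 0·2 + 2·2 = 4 ≡ 1 (mod 3)
x^4: 2·2 = 4 ≡ 1 (mod 3)
Result: 1 + 2x + x^2 + x^3 + x^4

f · g = 1 + 2x + x^2 + x^3 + x^4


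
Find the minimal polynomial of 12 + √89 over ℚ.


Let α = 12 + √89. Then α - 12 = √89, so (α - 12)² = 89, giving α² - 24α + 55 = 0. Degree 2 and α ∉ ℚ, so this is the minimal polynomial.

Minimal polynomial: x² - 24x + 55


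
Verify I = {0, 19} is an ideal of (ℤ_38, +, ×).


Check ideal conditions for I = {0, 19} in ℤ_38:
(1) I is an additive subgroup? Yes
(2) For r ∈ ℤ_38 and a ∈ I: r·a ∈ I? Yes

Yes, I is an ideal of ℤ_38


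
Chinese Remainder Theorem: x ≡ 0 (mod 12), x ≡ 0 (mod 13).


m₁ = 12, m₂ = 13, gcd = 1, so CRT applies. M = m₁·m₂ = 156
Let M₁ = M/m₁ = 13, M₂ = M/m₂ = 12
Find y₁ ≡ M₁⁻¹ (mod m₁): 13⁻¹ ≡ 1 (mod 12)
Find y₂ ≡ M₂⁻¹ (mod m₂): 12⁻¹ ≡ 12 (mod 13)
x = a₁·M₁·y₁ + a₂·M₂·y₂ = 0·13·1 + 0·12·12 = 0
Reduce mod 156: x ≡ 0
Check: 0 mod 12 = 0 ✓, 0 mod 13 = 0 ✓

x ≡ 0 (mod 156)


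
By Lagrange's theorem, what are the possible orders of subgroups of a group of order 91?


Lagrange's theorem: |H| divides |G|
|G| = 91
Divisors of 91: 1, 7, 13, 91

Possible subgroup orders: {1, 7, 13, 91}


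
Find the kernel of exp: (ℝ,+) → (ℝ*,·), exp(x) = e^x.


Kernel = preimage of identity
ker(exp) = {x ∈ ℝ | e^x = 1} = {0}

ker(exp) = {0}


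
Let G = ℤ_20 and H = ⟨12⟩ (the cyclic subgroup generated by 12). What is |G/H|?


|⟨12⟩| = n / gcd(12, 20) = 20 / 4 = 5
H is normal (ℤ_20 is abelian).
|G/H| = |G| / |H| = 20 / 5 = 4

|G/H| = 4


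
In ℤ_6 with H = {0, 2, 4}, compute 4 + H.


4 + H = {4 + h (mod 6) : h ∈ H}
4+0=4, 4+2=0, 4+4=2
4 + H = {0, 2, 4} = 0 + H

4 + H = {0, 2, 4}


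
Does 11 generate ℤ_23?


g generates ℤ_n iff gcd(g, n) = 1
gcd(11, 23) = 1
Since gcd = 1, 11 is a generator.

Yes, 11 generates ℤ_23


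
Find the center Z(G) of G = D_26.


Z(G) = {g ∈ G | gx = xg for all x ∈ G}
For even n, Z(D_n) = {e, r^(n/2)}: the 180° rotation r^13 commutes with every reflection and rotation

Z(D_26) = {e, r^13}


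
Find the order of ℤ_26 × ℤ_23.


|A × B| = |A| · |B|
|ℤ_26 × ℤ_23| = 26 × 23 = 598

|ℤ_26 × ℤ_23| = 598


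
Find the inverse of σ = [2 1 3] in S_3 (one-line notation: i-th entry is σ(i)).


To find σ⁻¹, swap domain and range:
σ(1) = 2 → σ⁻¹(2) = 1
σ(2) = 1 → σ⁻¹(1) = 2
σ(3) = 3 → σ⁻¹(3) = 3

σ⁻¹ = [2 1 3]


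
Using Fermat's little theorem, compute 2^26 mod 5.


Fermat's little theorem: if p is prime and gcd(a,p)=1, then a^(p-1) ≡ 1 (mod p)
p = 5 is prime, gcd(2,5) = 1
Reduce exponent: 26 mod 4 = 2
So 2^26 ≡ 2^2 (mod 5)
2^2 mod 5 = 4

2^26 ≡ 4 (mod 5)


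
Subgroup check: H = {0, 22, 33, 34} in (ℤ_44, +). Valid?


Subgroup test for H = {0, 22, 33, 34} in (ℤ_44, +):
(1) 0 ∈ H? Yes
(2) Closure: for all a,b ∈ H, (a+b) mod 44 ∈ H? No  [counterexample: 22 + 33 = 11 ∉ H]
(3) Inverses: for all a ∈ H, -a mod 44 ∈ H? No

No, H is not a subgroup of ℤ_44


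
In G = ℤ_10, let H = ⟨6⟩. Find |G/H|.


|⟨6⟩| = n / gcd(6, 10) = 10 / 2 = 5
H is normal (ℤ_10 is abelian).
|G/H| = |G| / |H| = 10 / 5 = 2

|G/H| = 2


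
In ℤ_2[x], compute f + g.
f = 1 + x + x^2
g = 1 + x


Add coefficients mod 2:
x^0: 1 + 1 = 0 (mod 2)
x^1: 1 + 1 = 0 (mod 2)
x^2: 1 + 0 = 1 (mod 2)
Result: x^2

f + g = x^2


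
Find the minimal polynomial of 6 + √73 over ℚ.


Let α = 6 + √73. Then α - 6 = √73, so (α - 6)² = 73, giving α² - 12α - 37 = 0. Degree 2 and α ∉ ℚ, so this is the minimal polynomial.

Minimal polynomial: x² - 12x - 37


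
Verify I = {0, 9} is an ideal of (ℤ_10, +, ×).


Check ideal conditions for I = {0, 9} in ℤ_10:
(1) I is an additive subgroup? No
(2) For r ∈ ℤ_10 and a ∈ I: r·a ∈ I? No  [counterexample: r=2, a=9, r·a mod 10 = 8 ∉ I]

No, I is not an ideal of ℤ_10


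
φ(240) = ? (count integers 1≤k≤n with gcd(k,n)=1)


Factor n: 240 = 2^4 × 3 × 5
φ(n) = n · ∏(1 - 1/p) over distinct primes p | n
φ(240) = 240 · (1 - 1/2) · (1 - 1/3) · (1 - 1/5) = 64

φ(240) = 64


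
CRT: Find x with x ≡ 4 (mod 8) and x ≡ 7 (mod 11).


m₁ = 8, m₂ = 11, gcd = 1, so CRT applies. M = m₁·m₂ = 88
Let M₁ = M/m₁ = 11, M₂ = M/m₂ = 8
Find y₁ ≡ M₁⁻¹ (mod m₁): 11⁻¹ ≡ 3 (mod 8)
Find y₂ ≡ M₂⁻¹ (mod m₂): 8⁻¹ ≡ 7 (mod 11)
x = a₁·M₁·y₁ + a₂·M₂·y₂ = 4·11·3 + 7·8·7 = 524
Reduce mod 88: x ≡ 84
Check: 84 mod 8 = 4 ✓, 84 mod 11 = 7 ✓

x ≡ 84 (mod 88)


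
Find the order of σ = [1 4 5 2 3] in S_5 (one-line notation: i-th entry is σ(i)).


Cycle decomposition: (2 4) (3 5)
Cycle lengths: 2, 2
Order = lcm(2, 2) = 2

ord(σ) = 2


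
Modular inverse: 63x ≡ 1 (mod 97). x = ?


Use the extended Euclidean algorithm to write 1 = 63·s + 97·t; then s mod 97 is the inverse.
Euclidean algorithm:
  63 = 0·97 + 63
  97 = 1·63 + 34
  63 = 1·34 + 29
  34 = 1·29 + 5
  29 = 5·5 + 4
  5 = 1·4 + 1
  4 = 4·1 + 0
gcd(63,97) = 1
Back-substitution gives: 63·(-20) + 97·(13) = 1
So 63⁻¹ ≡ -20 ≡ 77 (mod 97)
Check: 63 × 77 = 4851 ≡ 1 (mod 97) ✓

63⁻¹ ≡ 77 (mod 97)


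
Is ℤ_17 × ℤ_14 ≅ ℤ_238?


Comparing ℤ_17 × ℤ_14 and ℤ_238:
gcd(17,14) = 1, so ℤ_17 × ℤ_14 ≅ ℤ_238 (CRT)

Yes, ℤ_17 × ℤ_14 ≅ ℤ_238


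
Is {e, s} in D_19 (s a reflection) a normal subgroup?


H = {e, s} in D_19 (s a reflection)
r·s·r⁻¹ = sr⁻² ≠ s for n ≥ 3, so {e, s} is not closed under conjugation

No, not a normal subgroup


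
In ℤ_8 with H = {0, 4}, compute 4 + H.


4 + H = {4 + h (mod 8) : h ∈ H}
4+0=4, 4+4=0
4 + H = {0, 4} = 0 + H

4 + H = {0, 4}


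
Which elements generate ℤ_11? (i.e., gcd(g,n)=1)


g generates ℤ_n iff gcd(g,n) = 1
Checking each g ∈ {1,...,10}:
gcd(1,11) = 1
gcd(2,11) = 1
gcd(3,11) = 1
gcd(4,11) = 1
gcd(5,11) = 1
gcd(6,11) = 1
gcd(7,11) = 1
gcd(8,11) = 1
gcd(9,11) = 1
gcd(10,11) = 1
Generators: {1, 2, 3, 4, 5, 6, 7, 8, 9, 10}
Number of generators = φ(11) = 10

Generators of ℤ_11 = {1, 2, 3, 4, 5, 6, 7, 8, 9, 10}


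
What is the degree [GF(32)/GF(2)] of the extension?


GF(32) = GF(2^5), so the extension degree is 5

[GF(32)/GF(2)] = 5


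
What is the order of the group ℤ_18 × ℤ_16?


|A × B| = |A| · |B|
|ℤ_18 × ℤ_16| = 18 × 16 = 288

|ℤ_18 × ℤ_16| = 288


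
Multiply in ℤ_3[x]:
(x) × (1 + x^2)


Expand and collect like terms; reduce coefficients mod 3:
x^0: 0·1 = 0 ≡ 0 (mod 3)
x^1: 0·0 + 1·1 = 1 ≡ 1 (mod 3)
x^2: 0·1 + 1·0 = 0 ≡ 0 (mod 3)
x^3: 1·1 = 1 ≡ 1 (mod 3)
Result: x + x^3

f · g = x + x^3


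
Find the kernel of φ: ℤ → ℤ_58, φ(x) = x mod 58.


Kernel = preimage of identity
ker(φ) = {x ∈ ℤ : x ≡ 0 (mod 58)} = 58ℤ = {0, ±58, ±116, ...}

ker(φ) = 58ℤ


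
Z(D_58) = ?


Z(G) = {g ∈ G | gx = xg for all x ∈ G}
For even n, Z(D_n) = {e, r^(n/2)}: the 180° rotation r^29 commutes with every reflection and rotation

Z(D_58) = {e, r^29}


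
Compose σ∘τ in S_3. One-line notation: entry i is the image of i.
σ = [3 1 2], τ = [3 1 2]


σ∘τ: apply τ first, then σ
1 →τ 3 →σ 2
2 →τ 1 →σ 3
3 →τ 2 →σ 1

σ∘τ = [2 3 1]


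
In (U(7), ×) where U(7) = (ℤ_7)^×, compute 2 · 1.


Operation: multiplication mod 7
2 · 1 = (a × b) mod 7 with a = 2, b = 1

2 · 1 = 2


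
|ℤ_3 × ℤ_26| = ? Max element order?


|ℤ_3 × ℤ_26| = 3 × 26 = 78
Max element order = lcm(3,26) = 78
Cyclic? Yes (gcd=1)

|ℤ_3×ℤ_26| = 78, max element order = 78


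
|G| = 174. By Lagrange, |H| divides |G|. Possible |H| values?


Lagrange's theorem: |H| divides |G|
|G| = 174
Divisors of 174: 1, 2, 3, 6, 29, 58, 87, 174

Possible subgroup orders: {1, 2, 3, 6, 29, 58, 87, 174}


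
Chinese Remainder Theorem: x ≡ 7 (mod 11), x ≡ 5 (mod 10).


m₁ = 11, m₂ = 10, gcd = 1, so CRT applies. M = m₁·m₂ = 110
Let M₁ = M/m₁ = 10, M₂ = M/m₂ = 11
Find y₁ ≡ M₁⁻¹ (mod m₁): 10⁻¹ ≡ 10 (mod 11)
Find y₂ ≡ M₂⁻¹ (mod m₂): 11⁻¹ ≡ 1 (mod 10)
x = a₁·M₁·y₁ + a₂·M₂·y₂ = 7·10·10 + 5·11·1 = 755
Reduce mod 110: x ≡ 95
Check: 95 mod 11 = 7 ✓, 95 mod 10 = 5 ✓

x ≡ 95 (mod 110)


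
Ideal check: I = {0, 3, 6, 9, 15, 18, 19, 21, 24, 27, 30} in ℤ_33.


Check ideal conditions for I = {0, 3, 6, 9, 15, 18, 19, 21, 24, 27, 30} in ℤ_33:
(1) I is an additive subgroup? No
(2) For r ∈ ℤ_33 and a ∈ I: r·a ∈ I? No  [counterexample: r=2, a=6, r·a mod 33 = 12 ∉ I]

No, I is not an ideal of ℤ_33


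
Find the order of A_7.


|A_n| = n!/2 (even permutations)
|A_7| = 7!/2 = 5040/2 = 2520

|A_7| = 2520


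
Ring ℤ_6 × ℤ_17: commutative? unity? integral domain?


Direct product ring; commutative with unity (1,1); but (1,0)·(0,1) = (0,0) gives zero divisors, so not an integral domain
Commutative: Yes
Integral domain: No
Has unity: Yes

ℤ_6 × ℤ_17: Commutative=Yes, Unity=Yes


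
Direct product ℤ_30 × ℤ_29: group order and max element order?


|ℤ_30 × ℤ_29| = 30 × 29 = 870
Max element order = lcm(30,29) = 870
Cyclic? Yes (gcd=1)

|ℤ_30×ℤ_29| = 870, max element order = 870


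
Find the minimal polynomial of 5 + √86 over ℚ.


Let α = 5 + √86. Then α - 5 = √86, so (α - 5)² = 86, giving α² - 10α - 61 = 0. Degree 2 and α ∉ ℚ, so this is the minimal polynomial.

Minimal polynomial: x² - 10x - 61


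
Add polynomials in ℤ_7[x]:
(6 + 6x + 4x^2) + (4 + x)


Add coefficients mod 7:
x^0: 6 + 4 = 3 (mod 7)
x^1: 6 + 1 = 0 (mod 7)
x^2: 4 + 0 = 4 (mod 7)
Result: 3 + 4x^2

f + g = 3 + 4x^2


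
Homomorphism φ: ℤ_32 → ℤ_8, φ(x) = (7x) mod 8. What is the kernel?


Kernel = preimage of identity
ker(φ) = {x ∈ ℤ_32 : 7x ≡ 0 (mod 8)}. Since 8 | 32, φ is well-defined. The kernel is the cyclic subgroup ⟨8⟩ of ℤ_32 (order 4), i.e. {0, 8, 16, 24}

ker(φ) = {0, 8, 16, 24}


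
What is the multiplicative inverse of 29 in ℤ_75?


Use the extended Euclidean algorithm to write 1 = 29·s + 75·t; then s mod 75 is the inverse.
Euclidean algorithm:
  29 = 0·75 + 29
  75 = 2·29 + 17
  29 = 1·17 + 12
  17 = 1·12 + 5
  12 = 2·5 + 2
  5 = 2·2 + 1
  2 = 2·1 + 0
gcd(29,75) = 1
Back-substitution gives: 29·(-31) + 75·(12) = 1
So 29⁻¹ ≡ -31 ≡ 44 (mod 75)
Check: 29 × 44 = 1276 ≡ 1 (mod 75) ✓

29⁻¹ ≡ 44 (mod 75)


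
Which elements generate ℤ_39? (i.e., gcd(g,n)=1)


g generates ℤ_n iff gcd(g,n) = 1
Prime factors of 39: 3, 13
Generators are g ∈ {1,...,38} not divisible by any of these primes.
Generators: {1, 2, 4, 5, 7, 8, 10, 11, 14, 16, 17, 19, 20, 22, 23, 25, 28, 29, 31, 32, 34, 35, 37, 38}
Number of generators = φ(39) = 24

Generators of ℤ_39 = {1, 2, 4, 5, 7, 8, 10, 11, 14, 16, 17, 19, 20, 22, 23, 25, 28, 29, 31, 32, 34, 35, 37, 38}


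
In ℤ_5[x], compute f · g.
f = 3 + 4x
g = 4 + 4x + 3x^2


Expand and collect like terms; reduce coefficients mod 5:
x^0: 3·4 = 12 ≡ 2 (mod 5)
x^1: 3·4 + 4·4 = 28 ≡ 3 (mod 5)
x^2: 3·3 + 4·4 = 25 ≡ 0 (mod 5)
x^3: 4·3 = 12 ≡ 2 (mod 5)
Result: 2 + 3x + 2x^3

f · g = 2 + 3x + 2x^3


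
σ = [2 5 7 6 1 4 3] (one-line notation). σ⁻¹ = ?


To find σ⁻¹, swap domain and range:
σ(1) = 2 → σ⁻¹(2) = 1
σ(2) = 5 → σ⁻¹(5) = 2
σ(3) = 7 → σ⁻¹(7) = 3
σ(4) = 6 → σ⁻¹(6) = 4
σ(5) = 1 → σ⁻¹(1) = 5
σ(6) = 4 → σ⁻¹(4) = 6
σ(7) = 3 → σ⁻¹(3) = 7

σ⁻¹ = [5 1 7 6 2 4 3]


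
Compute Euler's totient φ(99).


Factor n: 99 = 3^2 × 11
φ(n) = n · ∏(1 - 1/p) over distinct primes p | n
φ(99) = 99 · (1 - 1/3) · (1 - 1/11) = 60

φ(99) = 60


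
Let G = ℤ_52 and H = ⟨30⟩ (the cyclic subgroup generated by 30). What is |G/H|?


|⟨30⟩| = n / gcd(30, 52) = 52 / 2 = 26
H is normal (ℤ_52 is abelian).
|G/H| = |G| / |H| = 52 / 26 = 2

|G/H| = 2


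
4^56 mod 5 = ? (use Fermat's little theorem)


Fermat's little theorem: if p is prime and gcd(a,p)=1, then a^(p-1) ≡ 1 (mod p)
p = 5 is prime, gcd(4,5) = 1
Reduce exponent: 56 mod 4 = 0
So 4^56 ≡ 4^0 (mod 5)
4^0 = 1

4^56 ≡ 1 (mod 5)


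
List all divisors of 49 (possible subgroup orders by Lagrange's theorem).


Lagrange's theorem: |H| divides |G|
|G| = 49
Divisors of 49: 1, 7, 49

Possible subgroup orders: {1, 7, 49}


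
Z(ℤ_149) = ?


Z(G) = {g ∈ G | gx = xg for all x ∈ G}
ℤ_149 is abelian, so Z(G) = G

Z(ℤ_149) = ℤ_149


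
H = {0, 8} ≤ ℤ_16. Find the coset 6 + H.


6 + H = {6 + h (mod 16) : h ∈ H}
6+0=6, 6+8=14

6 + H = {6, 14}


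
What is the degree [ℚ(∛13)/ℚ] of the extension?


∛13 has minimal polynomial x³ - 13 (irreducible over ℚ since 13 is not a perfect cube)

[ℚ(∛13)/ℚ] = 3


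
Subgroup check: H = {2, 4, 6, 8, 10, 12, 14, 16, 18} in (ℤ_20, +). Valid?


Subgroup test for H = {2, 4, 6, 8, 10, 12, 14, 16, 18} in (ℤ_20, +):
(1) 0 ∈ H? No
(2) Closure: for all a,b ∈ H, (a+b) mod 20 ∈ H? No  [counterexample: 2 + 18 = 0 ∉ H]
(3) Inverses: for all a ∈ H, -a mod 20 ∈ H? Yes

No, H is not a subgroup of ℤ_20


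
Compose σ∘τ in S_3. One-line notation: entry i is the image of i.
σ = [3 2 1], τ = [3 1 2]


σ∘τ: apply τ first, then σ
1 →τ 3 →σ 1
2 →τ 1 →σ 3
3 →τ 2 →σ 2

σ∘τ = [1 3 2]


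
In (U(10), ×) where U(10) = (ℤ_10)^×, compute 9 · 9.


Operation: multiplication mod 10
9 · 9 = (a × b) mod 10 with a = 9, b = 9

9 · 9 = 1


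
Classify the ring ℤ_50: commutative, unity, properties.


ℤ_50 is a commutative ring with unity 1; 50 = 2×25 is composite, so 2·25 ≡ 0 gives zero divisors (not an integral domain)
Commutative: Yes
Integral domain: No
Has unity: Yes

ℤ_50: Commutative=Yes, Unity=Yes


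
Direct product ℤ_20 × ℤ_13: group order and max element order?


|ℤ_20 × ℤ_13| = 20 × 13 = 260
Max element order = lcm(20,13) = 260
Cyclic? Yes (gcd=1)

|ℤ_20×ℤ_13| = 260, max element order = 260


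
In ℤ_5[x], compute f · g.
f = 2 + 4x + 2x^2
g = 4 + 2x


Expand and collect like terms; reduce coefficients mod 5:
x^0: 2·4 = 8 ≡ 3 (mod 5)
x^1: 2·2 + 4·4 = 20 ≡ 0 (mod 5)
x^2: 4·2 + 2·4 = 16 ≡ 1 (mod 5)
x^3: 2·2 = 4 ≡ 4 (mod 5)
Result: 3 + x^2 + 4x^3

f · g = 3 + x^2 + 4x^3


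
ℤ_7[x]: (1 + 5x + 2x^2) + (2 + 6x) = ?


Add coefficients mod 7:
x^0: 1 + 2 = 3 (mod 7)
x^1: 5 + 6 = 4 (mod 7)
x^2: 2 + 0 = 2 (mod 7)
Result: 3 + 4x + 2x^2

f + g = 3 + 4x + 2x^2


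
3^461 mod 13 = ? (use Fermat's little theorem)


Fermat's little theorem: if p is prime and gcd(a,p)=1, then a^(p-1) ≡ 1 (mod p)
p = 13 is prime, gcd(3,13) = 1
Reduce exponent: 461 mod 12 = 5
So 3^461 ≡ 3^5 (mod 13)
3^5 mod 13 = 9

3^461 ≡ 9 (mod 13)


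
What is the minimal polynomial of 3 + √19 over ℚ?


Let α = 3 + √19. Then α - 3 = √19, so (α - 3)² = 19, giving α² - 6α - 10 = 0. Degree 2 and α ∉ ℚ, so this is the minimal polynomial.

Minimal polynomial: x² - 6x - 10


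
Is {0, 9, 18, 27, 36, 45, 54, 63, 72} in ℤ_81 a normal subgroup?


H = {0, 9, 18, 27, 36, 45, 54, 63, 72} in ℤ_81
ℤ_81 is abelian; every subgroup of an abelian group is normal

Yes, normal subgroup


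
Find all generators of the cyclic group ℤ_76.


g generates ℤ_n iff gcd(g,n) = 1
Prime factors of 76: 2, 19
Generators are g ∈ {1,...,75} not divisible by any of these primes.
Generators: {1, 3, 5, 7, 9, 11, 13, 15, 17, 21, 23, 25, 27, 29, 31, 33, 35, 37, 39, 41, 43, 45, 47, 49, 51, 53, 55, 59, 61, 63, 65, 67, 69, 71, 73, 75}
Number of generators = φ(76) = 36

Generators of ℤ_76 = {1, 3, 5, 7, 9, 11, 13, 15, 17, 21, 23, 25, 27, 29, 31, 33, 35, 37, 39, 41, 43, 45, 47, 49, 51, 53, 55, 59, 61, 63, 65, 67, 69, 71, 73, 75}


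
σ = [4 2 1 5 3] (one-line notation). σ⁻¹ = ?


To find σ⁻¹, swap domain and range:
σ(1) = 4 → σ⁻¹(4) = 1
σ(2) = 2 → σ⁻¹(2) = 2
σ(3) = 1 → σ⁻¹(1) = 3
σ(4) = 5 → σ⁻¹(5) = 4
σ(5) = 3 → σ⁻¹(3) = 5

σ⁻¹ = [3 2 5 1 4]


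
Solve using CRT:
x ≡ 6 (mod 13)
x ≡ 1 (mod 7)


m₁ = 13, m₂ = 7, gcd = 1, so CRT applies. M = m₁·m₂ = 91
Let M₁ = M/m₁ = 7, M₂ = M/m₂ = 13
Find y₁ ≡ M₁⁻¹ (mod m₁): 7⁻¹ ≡ 2 (mod 13)
Find y₂ ≡ M₂⁻¹ (mod m₂): 13⁻¹ ≡ 6 (mod 7)
x = a₁·M₁·y₁ + a₂·M₂·y₂ = 6·7·2 + 1·13·6 = 162
Reduce mod 91: x ≡ 71
Check: 71 mod 13 = 6 ✓, 71 mod 7 = 1 ✓

x ≡ 71 (mod 91)


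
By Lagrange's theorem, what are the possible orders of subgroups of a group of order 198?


Lagrange's theorem: |H| divides |G|
|G| = 198
Divisors of 198: 1, 2, 3, 6, 9, 11, 18, 22, 33, 66, 99, 198

Possible subgroup orders: {1, 2, 3, 6, 9, 11, 18, 22, 33, 66, 99, 198}


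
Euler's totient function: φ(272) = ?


Factor n: 272 = 2^4 × 17
φ(n) = n · ∏(1 - 1/p) over distinct primes p | n
φ(272) = 272 · (1 - 1/2) · (1 - 1/17) = 128

φ(272) = 128


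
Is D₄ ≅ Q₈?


Comparing D₄ and Q₈:
D₄ has 5 elements of order 2; Q₈ has only 1

No, D₄ ≇ Q₈


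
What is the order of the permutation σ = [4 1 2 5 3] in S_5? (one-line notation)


Cycle decomposition: (1 4 5 3 2)
Cycle lengths: 5
Order = lcm(5) = 5

ord(σ) = 5


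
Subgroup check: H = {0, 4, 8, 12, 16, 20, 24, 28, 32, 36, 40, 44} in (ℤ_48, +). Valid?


Subgroup test for H = {0, 4, 8, 12, 16, 20, 24, 28, 32, 36, 40, 44} in (ℤ_48, +):
(1) 0 ∈ H? Yes
(2) Closure: for all a,b ∈ H, (a+b) mod 48 ∈ H? Yes
(3) Inverses: for all a ∈ H, -a mod 48 ∈ H? Yes

Yes, H is a subgroup of ℤ_48


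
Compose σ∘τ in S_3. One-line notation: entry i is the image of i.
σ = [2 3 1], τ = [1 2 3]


σ∘τ: apply τ first, then σ
1 →τ 1 →σ 2
2 →τ 2 →σ 3
3 →τ 3 →σ 1

σ∘τ = [2 3 1]


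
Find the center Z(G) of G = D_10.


Z(G) = {g ∈ G | gx = xg for all x ∈ G}
For even n, Z(D_n) = {e, r^(n/2)}: the 180° rotation r^5 commutes with every reflection and rotation

Z(D_10) = {e, r^5}


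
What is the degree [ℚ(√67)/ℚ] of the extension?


√67 has minimal polynomial x² - 67 (irreducible over ℚ since 67 is squarefree)

[ℚ(√67)/ℚ] = 2


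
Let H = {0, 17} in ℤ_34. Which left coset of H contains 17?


17 + H = {17 + h (mod 34) : h ∈ H}
17+0=17, 17+17=0
17 + H = {0, 17} = 0 + H

17 + H = {0, 17}


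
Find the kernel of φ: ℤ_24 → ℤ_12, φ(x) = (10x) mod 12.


Kernel = preimage of identity
ker(φ) = {x ∈ ℤ_24 : 10x ≡ 0 (mod 12)}. Since 12 | 24, φ is well-defined. The kernel is the cyclic subgroup ⟨6⟩ of ℤ_24 (order 4), i.e. {0, 6, 12, 18}

ker(φ) = {0, 6, 12, 18}


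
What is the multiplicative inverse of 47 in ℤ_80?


Use the extended Euclidean algorithm to write 1 = 47·s + 80·t; then s mod 80 is the inverse.
Euclidean algorithm:
  47 = 0·80 + 47
  80 = 1·47 + 33
  47 = 1·33 + 14
  33 = 2·14 + 5
  14 = 2·5 + 4
  5 = 1·4 + 1
  4 = 4·1 + 0
gcd(47,80) = 1
Back-substitution gives: 47·(-17) + 80·(10) = 1
So 47⁻¹ ≡ -17 ≡ 63 (mod 80)
Check: 47 × 63 = 2961 ≡ 1 (mod 80) ✓

47⁻¹ ≡ 63 (mod 80)


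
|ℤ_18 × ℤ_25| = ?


|A × B| = |A| · |B|
|ℤ_18 × ℤ_25| = 18 × 25 = 450

|ℤ_18 × ℤ_25| = 450


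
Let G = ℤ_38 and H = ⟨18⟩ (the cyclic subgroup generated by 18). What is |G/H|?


|⟨18⟩| = n / gcd(18, 38) = 38 / 2 = 19
H is normal (ℤ_38 is abelian).
|G/H| = |G| / |H| = 38 / 19 = 2

|G/H| = 2


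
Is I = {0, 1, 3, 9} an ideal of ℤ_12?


Check ideal conditions for I = {0, 1, 3, 9} in ℤ_12:
(1) I is an additive subgroup? No
(2) For r ∈ ℤ_12 and a ∈ I: r·a ∈ I? No  [counterexample: r=2, a=1, r·a mod 12 = 2 ∉ I]

No, I is not an ideal of ℤ_12


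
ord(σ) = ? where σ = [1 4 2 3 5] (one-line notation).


Cycle decomposition: (2 4 3)
Cycle lengths: 3
Order = lcm(3) = 3

ord(σ) = 3


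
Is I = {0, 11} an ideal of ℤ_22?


Check ideal conditions for I = {0, 11} in ℤ_22:
(1) I is an additive subgroup? Yes
(2) For r ∈ ℤ_22 and a ∈ I: r·a ∈ I? Yes

Yes, I is an ideal of ℤ_22


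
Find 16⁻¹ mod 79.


Use the extended Euclidean algorithm to write 1 = 16·s + 79·t; then s mod 79 is the inverse.
Euclidean algorithm:
  16 = 0·79 + 16
  79 = 4·16 + 15
  16 = 1·15 + 1
  15 = 15·1 + 0
gcd(16,79) = 1
Back-substitution gives: 16·(5) + 79·(-1) = 1
So 16⁻¹ ≡ 5 ≡ 5 (mod 79)
Check: 16 × 5 = 80 ≡ 1 (mod 79) ✓

16⁻¹ ≡ 5 (mod 79)


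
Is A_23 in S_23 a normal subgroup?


H = A_23 in S_23
A_23 has index 2 in S_23, and every subgroup of index 2 is normal

Yes, normal subgroup


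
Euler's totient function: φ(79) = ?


Factor n: 79 = 79
φ(n) = n · ∏(1 - 1/p) over distinct primes p | n
φ(79) = 79 · (1 - 1/79) = 78

φ(79) = 78


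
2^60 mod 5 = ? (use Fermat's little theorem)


Fermat's little theorem: if p is prime and gcd(a,p)=1, then a^(p-1) ≡ 1 (mod p)
p = 5 is prime, gcd(2,5) = 1
Reduce exponent: 60 mod 4 = 0
So 2^60 ≡ 2^0 (mod 5)
2^0 = 1

2^60 ≡ 1 (mod 5)


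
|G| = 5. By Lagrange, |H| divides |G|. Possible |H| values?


Lagrange's theorem: |H| divides |G|
|G| = 5
Divisors of 5: 1, 5

Possible subgroup orders: {1, 5}


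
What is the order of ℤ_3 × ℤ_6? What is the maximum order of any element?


|ℤ_3 × ℤ_6| = 3 × 6 = 18
Max element order = lcm(3,6) = 6
Cyclic? No (gcd=3)

|ℤ_3×ℤ_6| = 18, max element order = 6


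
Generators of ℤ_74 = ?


g generates ℤ_n iff gcd(g,n) = 1
Prime factors of 74: 2, 37
Generators are g ∈ {1,...,73} not divisible by any of these primes.
Generators: {1, 3, 5, 7, 9, 11, 13, 15, 17, 19, 21, 23, 25, 27, 29, 31, 33, 35, 39, 41, 43, 45, 47, 49, 51, 53, 55, 57, 59, 61, 63, 65, 67, 69, 71, 73}
Number of generators = φ(74) = 36

Generators of ℤ_74 = {1, 3, 5, 7, 9, 11, 13, 15, 17, 19, 21, 23, 25, 27, 29, 31, 33, 35, 39, 41, 43, 45, 47, 49, 51, 53, 55, 57, 59, 61, 63, 65, 67, 69, 71, 73}


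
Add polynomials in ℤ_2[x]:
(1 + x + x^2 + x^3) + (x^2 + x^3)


Add coefficients mod 2:
x^0: 1 + 0 = 1 (mod 2)
x^1: 1 + 0 = 1 (mod 2)
x^2: 1 + 1 = 0 (mod 2)
x^3: 1 + 1 = 0 (mod 2)
Result: 1 + x

f + g = 1 + x
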